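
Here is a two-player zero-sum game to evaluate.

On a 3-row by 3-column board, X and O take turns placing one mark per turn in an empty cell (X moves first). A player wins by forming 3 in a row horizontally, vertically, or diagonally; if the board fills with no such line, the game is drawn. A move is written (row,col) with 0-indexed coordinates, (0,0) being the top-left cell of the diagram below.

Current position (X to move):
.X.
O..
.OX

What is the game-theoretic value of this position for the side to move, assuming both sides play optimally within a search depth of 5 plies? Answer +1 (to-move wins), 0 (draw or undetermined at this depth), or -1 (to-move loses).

value(.X./O../.OX, X) = +1

ply 1, X at .X./O../.OX | (0,0)=+1→XX./O../.OX*; (0,2)=+1→.XX/O../.OX; (1,1)=+0→.X./OX./.OX; (1,2)=+0→.X./O.X/.OX; (2,0)=+0→.X./O../XOX
ply 2, O at XX./O../.OX | (0,2)=-1→XXO/O../.OX*; (1,1)=-1→XX./OO./.OX; (1,2)=-1→XX./O.O/.OX; (2,0)=-1→XX./O../OOX
ply 3, X at XXO/O../.OX | (1,1)=+1→XXO/OX./.OX*; (1,2)=+0→XXO/O.X/.OX; (2,0)=+0→XXO/O../XOX
ply 4: XXO/OX./.OX is terminal -1 (O); from .X./O../.OX depth 5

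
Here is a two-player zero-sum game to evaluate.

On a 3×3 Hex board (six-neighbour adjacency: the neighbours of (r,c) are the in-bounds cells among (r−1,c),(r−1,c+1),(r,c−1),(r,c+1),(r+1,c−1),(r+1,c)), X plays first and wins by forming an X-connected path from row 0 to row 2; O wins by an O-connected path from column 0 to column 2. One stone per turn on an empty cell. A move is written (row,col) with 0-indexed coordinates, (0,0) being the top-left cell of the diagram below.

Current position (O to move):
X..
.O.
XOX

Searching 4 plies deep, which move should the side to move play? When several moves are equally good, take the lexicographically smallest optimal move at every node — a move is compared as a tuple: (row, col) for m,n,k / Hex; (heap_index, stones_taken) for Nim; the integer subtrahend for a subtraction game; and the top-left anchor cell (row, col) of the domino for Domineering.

ply 1, O at X../.O./XOX | (0,1)=-1→XO./.O./XOX; (0,2)=-1→X.O/.O./XOX; (1,0)=+1→X../OO./XOX*; (1,2)=-1→X../.OO/XOX
ply 2, X at X../OO./XOX | (0,1)=-1→XX./OO./XOX*; (0,2)=-1→X.X/OO./XOX; (1,2)=-1→X../OOX/XOX
ply 3, O at XX./OO./XOX | (0,2)=+1→XXO/OO./XOX*; (1,2)=+1→XX./OOO/XOX
ply 4: XXO/OO./XOX is terminal -1 (X); from X../.O./XOX depth 4

O's best at [X../.O./XOX]: (1,0)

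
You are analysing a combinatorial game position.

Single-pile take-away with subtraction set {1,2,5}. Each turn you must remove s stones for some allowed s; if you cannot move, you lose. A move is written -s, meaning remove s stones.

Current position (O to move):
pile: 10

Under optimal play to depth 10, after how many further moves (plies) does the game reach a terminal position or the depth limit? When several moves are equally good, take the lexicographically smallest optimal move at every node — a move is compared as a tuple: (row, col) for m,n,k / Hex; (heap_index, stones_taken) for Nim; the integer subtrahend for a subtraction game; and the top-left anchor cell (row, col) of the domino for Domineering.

PV length from [10]: 7 plies

[10] O move#1: -1:+1/9*, -2:-1/8, -5:-1/5
[9] X move#2: -1:-1/8*, -2:-1/7, -5:-1/4
[8] O move#3: -1:-1/7, -2:+1/6*, -5:+1/3
[6] X move#4: -1:-1/5*, -2:-1/4, -5:-1/1
[5] O move#5: -1:-1/4, -2:+1/3*, -5:+1/0
[3] X move#6: -1:-1/2*, -2:-1/1
[2] O move#7: -1:-1/1, -2:+1/0*
[0] end (terminal -1, X#8); searched 10 to 10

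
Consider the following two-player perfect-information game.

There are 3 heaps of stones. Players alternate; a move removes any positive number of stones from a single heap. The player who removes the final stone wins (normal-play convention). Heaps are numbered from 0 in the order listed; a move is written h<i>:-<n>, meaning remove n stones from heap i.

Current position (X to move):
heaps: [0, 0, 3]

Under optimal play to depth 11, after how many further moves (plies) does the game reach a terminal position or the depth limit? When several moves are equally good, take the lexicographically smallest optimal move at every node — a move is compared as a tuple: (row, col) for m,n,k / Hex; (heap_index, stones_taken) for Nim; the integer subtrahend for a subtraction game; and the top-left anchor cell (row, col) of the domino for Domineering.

PV length from [(0,0,3)]: 1 ply

ply 1, X at (0,0,3) | h2:-1=-1→(0,0,2); h2:-2=-1→(0,0,1); h2:-3=+1→(0,0,0)*
ply 2: (0,0,0) is terminal -1 (O); from (0,0,3) depth 11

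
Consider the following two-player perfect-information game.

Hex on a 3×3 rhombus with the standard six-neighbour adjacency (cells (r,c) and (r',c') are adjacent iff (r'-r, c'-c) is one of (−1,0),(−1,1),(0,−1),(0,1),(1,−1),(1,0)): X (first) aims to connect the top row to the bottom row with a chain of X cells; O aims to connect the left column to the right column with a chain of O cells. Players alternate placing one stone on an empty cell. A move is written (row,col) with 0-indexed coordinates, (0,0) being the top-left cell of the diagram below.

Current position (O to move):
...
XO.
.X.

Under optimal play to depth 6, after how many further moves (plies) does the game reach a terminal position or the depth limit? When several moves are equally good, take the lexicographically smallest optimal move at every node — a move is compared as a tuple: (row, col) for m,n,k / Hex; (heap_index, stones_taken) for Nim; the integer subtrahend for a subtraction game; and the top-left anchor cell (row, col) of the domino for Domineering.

[.../XO./.X.] O move#1: (0,0):+1/O../XO./.X.*, (0,1):+1/.O./XO./.X., (0,2):-1/..O/XO./.X., (1,2):-1/.../XOO/.X., (2,0):+1/.../XO./OX., (2,2):-1/.../XO./.XO
[O../XO./.X.] X move#2: (0,1):-1/OX./XO./.X.*, (0,2):-1/O.X/XO./.X., (1,2):-1/O../XOX/.X., (2,0):-1/O../XO./XX., (2,2):-1/O../XO./.XX
[OX./XO./.X.] O move#3: (0,2):-1/OXO/XO./.X., (1,2):-1/OX./XOO/.X., (2,0):+1/OX./XO./OX.*, (2,2):-1/OX./XO./.XO
[OX./XO./OX.] X move#4: (0,2):-1/OXX/XO./OX.*, (1,2):-1/OX./XOX/OX., (2,2):-1/OX./XO./OXX
[OXX/XO./OX.] O move#5: (1,2):+1/OXX/XOO/OX.*, (2,2):-1/OXX/XO./OXO
[OXX/XOO/OX.] end (terminal -1, X#6); searched .../XO./.X. to 6

PV length from [.../XO./.X.]: 5 plies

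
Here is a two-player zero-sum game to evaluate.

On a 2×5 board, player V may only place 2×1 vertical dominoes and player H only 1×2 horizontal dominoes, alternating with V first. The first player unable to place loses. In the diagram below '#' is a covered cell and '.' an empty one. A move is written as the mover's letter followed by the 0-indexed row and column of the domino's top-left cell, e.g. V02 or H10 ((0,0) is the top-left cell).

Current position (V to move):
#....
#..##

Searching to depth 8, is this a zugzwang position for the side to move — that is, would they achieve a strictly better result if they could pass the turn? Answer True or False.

zugzwang(#..../#..##, V) = False

p1 V@[#..../#..##]: V01[##.../##.##]-1 V02[#.#../#.###]+1*
p2 H@[#.#../#.###]: H03[#.###/#.###]-1*
p3 V@[#.###/#.###]: V01[#####/#####]+1*
p4 H@[#####/#####] terminal -1; root [#..../#..##] d8
if V skipped the turn, H would face:
~ p1 H@[#..../#..##]: H01[###../#..##]+1* H02[#.##./#..##]-1 H03[#..##/#..##]-1 H11[#..../#####]+1
~ p2 V@[###../#..##] terminal -1; root [#..../#..##] d8
compare (V): move=+1 vs pass=-1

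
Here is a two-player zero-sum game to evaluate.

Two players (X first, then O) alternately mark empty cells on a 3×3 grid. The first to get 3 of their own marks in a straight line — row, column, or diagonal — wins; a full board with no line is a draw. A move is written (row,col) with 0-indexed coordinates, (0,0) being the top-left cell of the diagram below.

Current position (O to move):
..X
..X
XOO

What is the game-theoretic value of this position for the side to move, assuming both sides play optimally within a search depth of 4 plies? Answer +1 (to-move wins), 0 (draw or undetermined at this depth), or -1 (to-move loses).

[..X/..X/XOO] O move#1: (0,0):-1/O.X/..X/XOO, (0,1):-1/.OX/..X/XOO, (1,0):-1/..X/O.X/XOO, (1,1):+1/..X/.OX/XOO*
[..X/.OX/XOO] X move#2: (0,0):-1/X.X/.OX/XOO*, (0,1):-1/.XX/.OX/XOO, (1,0):-1/..X/XOX/XOO
[X.X/.OX/XOO] O move#3: (0,1):+1/XOX/.OX/XOO*, (1,0):-1/X.X/OOX/XOO
[XOX/.OX/XOO] end (terminal -1, X#4); searched ..X/..X/XOO to 4

value(..X/..X/XOO, O) = +1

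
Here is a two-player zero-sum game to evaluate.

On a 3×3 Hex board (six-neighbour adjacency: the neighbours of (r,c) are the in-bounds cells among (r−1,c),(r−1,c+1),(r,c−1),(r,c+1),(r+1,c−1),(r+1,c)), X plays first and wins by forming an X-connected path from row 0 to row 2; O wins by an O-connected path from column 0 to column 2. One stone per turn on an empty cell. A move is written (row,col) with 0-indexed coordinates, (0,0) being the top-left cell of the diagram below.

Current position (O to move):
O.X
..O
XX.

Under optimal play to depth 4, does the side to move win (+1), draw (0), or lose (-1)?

value(O.X/..O/XX., O) = +1

p1 O@[O.X/..O/XX.]: (0,1)[OOX/..O/XX.]-1 (1,0)[O.X/O.O/XX.]-1 (1,1)[O.X/.OO/XX.]+1* (2,2)[O.X/..O/XXO]-1
p2 X@[O.X/.OO/XX.]: (0,1)[OXX/.OO/XX.]-1* (1,0)[O.X/XOO/XX.]-1 (2,2)[O.X/.OO/XXX]-1
p3 O@[OXX/.OO/XX.]: (1,0)[OXX/OOO/XX.]+1* (2,2)[OXX/.OO/XXO]-1
p4 X@[OXX/OOO/XX.] terminal -1; root [O.X/..O/XX.] d4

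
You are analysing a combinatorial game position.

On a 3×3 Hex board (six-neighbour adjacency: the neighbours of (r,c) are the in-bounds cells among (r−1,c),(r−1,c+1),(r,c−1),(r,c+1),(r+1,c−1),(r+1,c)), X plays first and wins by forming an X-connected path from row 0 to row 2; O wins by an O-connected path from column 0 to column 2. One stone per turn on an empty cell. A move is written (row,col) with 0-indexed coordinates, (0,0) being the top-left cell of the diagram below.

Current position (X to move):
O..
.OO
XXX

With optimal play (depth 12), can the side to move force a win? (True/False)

p1 X@[O../.OO/XXX]: (0,1)[OX./.OO/XXX]-1* (0,2)[O.X/.OO/XXX]-1 (1,0)[O../XOO/XXX]-1
p2 O@[OX./.OO/XXX]: (0,2)[OXO/.OO/XXX]-1 (1,0)[OX./OOO/XXX]+1*
p3 X@[OX./OOO/XXX] terminal -1; root [O../.OO/XXX] d12

X winning at [O../.OO/XXX]: False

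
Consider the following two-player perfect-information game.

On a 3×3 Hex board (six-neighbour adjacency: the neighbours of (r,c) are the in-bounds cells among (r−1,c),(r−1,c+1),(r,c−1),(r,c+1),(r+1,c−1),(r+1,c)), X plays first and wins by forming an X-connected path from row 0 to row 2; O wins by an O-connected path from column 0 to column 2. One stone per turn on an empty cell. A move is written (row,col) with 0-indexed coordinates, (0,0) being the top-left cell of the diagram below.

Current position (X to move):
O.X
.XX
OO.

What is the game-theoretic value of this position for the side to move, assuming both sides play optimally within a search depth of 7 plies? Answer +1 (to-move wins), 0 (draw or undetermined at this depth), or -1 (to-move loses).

value(O.X/.XX/OO., X) = +1

ply 1, X at O.X/.XX/OO. | (0,1)=-1→OXX/.XX/OO.; (1,0)=-1→O.X/XXX/OO.; (2,2)=+1→O.X/.XX/OOX*
ply 2: O.X/.XX/OOX is terminal -1 (O); from O.X/.XX/OO. depth 7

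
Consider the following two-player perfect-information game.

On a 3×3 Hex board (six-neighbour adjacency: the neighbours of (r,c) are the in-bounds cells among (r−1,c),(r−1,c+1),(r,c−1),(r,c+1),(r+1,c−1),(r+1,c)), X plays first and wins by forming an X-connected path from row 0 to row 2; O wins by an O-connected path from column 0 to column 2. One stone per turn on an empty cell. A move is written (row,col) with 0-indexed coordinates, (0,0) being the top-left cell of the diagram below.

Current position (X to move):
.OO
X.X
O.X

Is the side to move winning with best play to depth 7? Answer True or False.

X winning at [.OO/X.X/O.X]: False

ply 1, X at .OO/X.X/O.X | (0,0)=-1→XOO/X.X/O.X*; (1,1)=-1→.OO/XXX/O.X; (2,1)=-1→.OO/X.X/OXX
ply 2, O at XOO/X.X/O.X | (1,1)=+1→XOO/XOX/O.X*; (2,1)=-1→XOO/X.X/OOX
ply 3: XOO/XOX/O.X is terminal -1 (X); from .OO/X.X/O.X depth 7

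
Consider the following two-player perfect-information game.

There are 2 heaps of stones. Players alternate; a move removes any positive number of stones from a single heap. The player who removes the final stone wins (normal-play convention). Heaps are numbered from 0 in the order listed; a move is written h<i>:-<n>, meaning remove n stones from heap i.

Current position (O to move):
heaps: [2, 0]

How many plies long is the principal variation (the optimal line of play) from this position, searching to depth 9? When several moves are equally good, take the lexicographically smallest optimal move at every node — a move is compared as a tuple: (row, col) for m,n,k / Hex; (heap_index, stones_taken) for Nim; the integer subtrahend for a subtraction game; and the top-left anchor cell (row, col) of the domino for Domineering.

PV length from [(2,0)]: 1 ply

p1 O@[(2,0)]: h0:-1[(1,0)]-1 h0:-2[(0,0)]+1*
p2 X@[(0,0)] terminal -1; root [(2,0)] d9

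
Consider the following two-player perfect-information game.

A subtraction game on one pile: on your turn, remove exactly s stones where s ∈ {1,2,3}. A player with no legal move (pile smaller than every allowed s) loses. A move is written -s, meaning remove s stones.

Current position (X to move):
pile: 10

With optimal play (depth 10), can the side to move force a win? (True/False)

[10] X move#1: -1:-1/9, -2:+1/8*, -3:-1/7
[8] O move#2: -1:-1/7*, -2:-1/6, -3:-1/5
[7] X move#3: -1:-1/6, -2:-1/5, -3:+1/4*
[4] O move#4: -1:-1/3*, -2:-1/2, -3:-1/1
[3] X move#5: -1:-1/2, -2:-1/1, -3:+1/0*
[0] end (terminal -1, O#6); searched 10 to 10

X winning at [10]: True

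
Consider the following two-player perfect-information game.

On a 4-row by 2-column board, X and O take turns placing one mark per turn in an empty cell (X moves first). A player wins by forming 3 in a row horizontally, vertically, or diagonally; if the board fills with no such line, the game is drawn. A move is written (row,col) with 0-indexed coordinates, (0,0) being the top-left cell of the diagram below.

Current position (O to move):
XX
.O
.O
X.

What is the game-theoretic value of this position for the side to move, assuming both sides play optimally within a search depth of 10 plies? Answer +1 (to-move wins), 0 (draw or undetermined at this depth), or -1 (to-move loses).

ply 1, O at XX/.O/.O/X. | (1,0)=+0→XX/OO/.O/X.; (2,0)=+0→XX/.O/OO/X.; (3,1)=+1→XX/.O/.O/XO*
ply 2: XX/.O/.O/XO is terminal -1 (X); from XX/.O/.O/X. depth 10

value(XX/.O/.O/X., O) = +1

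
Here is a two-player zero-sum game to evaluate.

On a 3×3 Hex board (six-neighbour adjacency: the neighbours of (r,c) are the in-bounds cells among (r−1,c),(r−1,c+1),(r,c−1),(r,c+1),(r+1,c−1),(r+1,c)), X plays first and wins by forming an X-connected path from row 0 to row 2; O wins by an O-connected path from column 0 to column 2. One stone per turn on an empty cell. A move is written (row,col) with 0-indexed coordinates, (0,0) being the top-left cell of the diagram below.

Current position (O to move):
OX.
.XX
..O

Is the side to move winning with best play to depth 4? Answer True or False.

ply 1, O at OX./.XX/..O | (0,2)=-1→OXO/.XX/..O*; (1,0)=-1→OX./OXX/..O; (2,0)=-1→OX./.XX/O.O; (2,1)=-1→OX./.XX/.OO
ply 2, X at OXO/.XX/..O | (1,0)=+1→OXO/XXX/..O*; (2,0)=+1→OXO/.XX/X.O; (2,1)=+1→OXO/.XX/.XO
ply 3, O at OXO/XXX/..O | (2,0)=-1→OXO/XXX/O.O*; (2,1)=-1→OXO/XXX/.OO
ply 4, X at OXO/XXX/O.O | (2,1)=+1→OXO/XXX/OXO*
ply 5: OXO/XXX/OXO is terminal -1 (O); from OX./.XX/..O depth 4

O winning at [OX./.XX/..O]: False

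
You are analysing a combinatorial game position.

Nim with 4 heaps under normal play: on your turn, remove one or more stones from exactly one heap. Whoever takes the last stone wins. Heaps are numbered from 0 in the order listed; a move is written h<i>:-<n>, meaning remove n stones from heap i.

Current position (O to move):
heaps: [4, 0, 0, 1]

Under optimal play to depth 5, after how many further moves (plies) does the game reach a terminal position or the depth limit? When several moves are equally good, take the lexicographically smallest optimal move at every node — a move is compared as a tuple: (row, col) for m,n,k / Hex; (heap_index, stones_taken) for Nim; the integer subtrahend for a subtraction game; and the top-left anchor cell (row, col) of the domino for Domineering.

ply 1, O at (4,0,0,1) | h0:-1=-1→(3,0,0,1); h0:-2=-1→(2,0,0,1); h0:-3=+1→(1,0,0,1)*; h0:-4=-1→(0,0,0,1); h3:-1=-1→(4,0,0,0)
ply 2, X at (1,0,0,1) | h0:-1=-1→(0,0,0,1)*; h3:-1=-1→(1,0,0,0)
ply 3, O at (0,0,0,1) | h3:-1=+1→(0,0,0,0)*
ply 4: (0,0,0,0) is terminal -1 (X); from (4,0,0,1) depth 5

PV length from [(4,0,0,1)]: 3 plies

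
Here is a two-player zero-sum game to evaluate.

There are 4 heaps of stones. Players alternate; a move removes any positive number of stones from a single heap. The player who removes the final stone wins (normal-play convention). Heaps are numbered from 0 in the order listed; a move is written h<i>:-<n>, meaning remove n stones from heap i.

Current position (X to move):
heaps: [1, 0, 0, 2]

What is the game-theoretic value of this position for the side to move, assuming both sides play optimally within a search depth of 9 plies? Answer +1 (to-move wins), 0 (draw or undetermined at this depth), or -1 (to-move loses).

[(1,0,0,2)] X move#1: h0:-1:-1/(0,0,0,2), h3:-1:+1/(1,0,0,1)*, h3:-2:-1/(1,0,0,0)
[(1,0,0,1)] O move#2: h0:-1:-1/(0,0,0,1)*, h3:-1:-1/(1,0,0,0)
[(0,0,0,1)] X move#3: h3:-1:+1/(0,0,0,0)*
[(0,0,0,0)] end (terminal -1, O#4); searched (1,0,0,2) to 9

value((1,0,0,2), X) = +1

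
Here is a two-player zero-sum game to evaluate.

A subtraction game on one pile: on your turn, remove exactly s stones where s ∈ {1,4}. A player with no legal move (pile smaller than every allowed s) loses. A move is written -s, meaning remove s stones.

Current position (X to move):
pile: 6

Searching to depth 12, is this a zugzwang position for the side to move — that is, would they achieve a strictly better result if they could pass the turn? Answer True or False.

zugzwang(6, X) = False

[6] X move#1: -1:+1/5*, -4:+1/2
[5] O move#2: -1:-1/4*, -4:-1/1
[4] X move#3: -1:-1/3, -4:+1/0*
[0] end (terminal -1, O#4); searched 6 to 12
pass branch (O moves first from the same position):
  | [6] O move#1: -1:+1/5*, -4:+1/2
  | [5] X move#2: -1:-1/4*, -4:-1/1
  | [4] O move#3: -1:-1/3, -4:+1/0*
  | [0] end (terminal -1, X#4); searched 6 to 12
X moving scores +1; X passing scores -1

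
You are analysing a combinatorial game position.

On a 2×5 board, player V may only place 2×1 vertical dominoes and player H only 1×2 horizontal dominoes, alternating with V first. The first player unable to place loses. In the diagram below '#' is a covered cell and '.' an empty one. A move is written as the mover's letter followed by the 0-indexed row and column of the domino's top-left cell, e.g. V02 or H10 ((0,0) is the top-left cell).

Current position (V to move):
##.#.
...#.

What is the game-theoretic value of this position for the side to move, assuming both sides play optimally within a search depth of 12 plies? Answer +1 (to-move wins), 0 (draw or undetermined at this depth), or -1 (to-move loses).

value(##.#./...#., V) = +1

ply 1, V at ##.#./...#. | V02=+1→####./..##.*; V04=-1→##.##/...##
ply 2, H at ####./..##. | H10=-1→####./####.*
ply 3, V at ####./####. | V04=+1→#####/#####*
ply 4: #####/##### is terminal -1 (H); from ##.#./...#. depth 12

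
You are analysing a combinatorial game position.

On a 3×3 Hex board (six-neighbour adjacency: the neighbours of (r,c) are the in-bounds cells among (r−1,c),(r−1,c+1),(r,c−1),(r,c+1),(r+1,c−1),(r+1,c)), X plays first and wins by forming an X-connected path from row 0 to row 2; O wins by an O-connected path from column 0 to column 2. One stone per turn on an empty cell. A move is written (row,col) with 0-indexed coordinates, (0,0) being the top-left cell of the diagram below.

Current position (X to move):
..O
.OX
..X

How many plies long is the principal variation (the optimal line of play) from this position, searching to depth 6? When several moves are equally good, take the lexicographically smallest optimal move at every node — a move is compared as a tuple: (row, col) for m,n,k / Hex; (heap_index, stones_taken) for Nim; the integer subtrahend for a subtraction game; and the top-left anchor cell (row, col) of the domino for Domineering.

PV length from [..O/.OX/..X]: 4 plies

[..O/.OX/..X] X move#1: (0,0):-1/X.O/.OX/..X*, (0,1):-1/.XO/.OX/..X, (1,0):-1/..O/XOX/..X, (2,0):-1/..O/.OX/X.X, (2,1):-1/..O/.OX/.XX
[X.O/.OX/..X] O move#2: (0,1):+1/XOO/.OX/..X*, (1,0):+1/X.O/OOX/..X, (2,0):+1/X.O/.OX/O.X, (2,1):+1/X.O/.OX/.OX
[XOO/.OX/..X] X move#3: (1,0):-1/XOO/XOX/..X*, (2,0):-1/XOO/.OX/X.X, (2,1):-1/XOO/.OX/.XX
[XOO/XOX/..X] O move#4: (2,0):+1/XOO/XOX/O.X*, (2,1):-1/XOO/XOX/.OX
[XOO/XOX/O.X] end (terminal -1, X#5); searched ..O/.OX/..X to 6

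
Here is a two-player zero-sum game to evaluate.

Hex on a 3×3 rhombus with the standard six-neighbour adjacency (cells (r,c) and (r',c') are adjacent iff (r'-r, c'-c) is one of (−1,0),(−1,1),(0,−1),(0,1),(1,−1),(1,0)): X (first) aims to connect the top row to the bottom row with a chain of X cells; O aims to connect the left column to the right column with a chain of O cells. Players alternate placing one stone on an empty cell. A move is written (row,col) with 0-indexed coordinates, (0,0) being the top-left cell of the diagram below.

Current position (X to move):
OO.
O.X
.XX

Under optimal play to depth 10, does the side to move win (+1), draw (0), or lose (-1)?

ply 1, X at OO./O.X/.XX | (0,2)=+1→OOX/O.X/.XX*; (1,1)=-1→OO./OXX/.XX; (2,0)=-1→OO./O.X/XXX
ply 2: OOX/O.X/.XX is terminal -1 (O); from OO./O.X/.XX depth 10

value(OO./O.X/.XX, X) = +1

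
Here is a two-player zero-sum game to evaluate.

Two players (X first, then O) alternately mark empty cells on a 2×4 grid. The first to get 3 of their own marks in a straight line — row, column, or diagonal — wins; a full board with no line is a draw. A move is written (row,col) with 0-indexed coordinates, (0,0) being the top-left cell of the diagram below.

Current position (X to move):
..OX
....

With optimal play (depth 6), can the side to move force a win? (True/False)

X winning at [..OX/....]: False

ply 1, X at ..OX/.... | (0,0)=+0→X.OX/....*; (0,1)=+0→.XOX/....; (1,0)=+0→..OX/X...; (1,1)=+0→..OX/.X..; (1,2)=+0→..OX/..X.; (1,3)=+0→..OX/...X
ply 2, O at X.OX/.... | (0,1)=+0→XOOX/....*; (1,0)=+0→X.OX/O...; (1,1)=+0→X.OX/.O..; (1,2)=+0→X.OX/..O.; (1,3)=+0→X.OX/...O
ply 3, X at XOOX/.... | (1,0)=+0→XOOX/X...*; (1,1)=+0→XOOX/.X..; (1,2)=+0→XOOX/..X.; (1,3)=+0→XOOX/...X
ply 4, O at XOOX/X... | (1,1)=+0→XOOX/XO..*; (1,2)=+0→XOOX/X.O.; (1,3)=+0→XOOX/X..O
ply 5, X at XOOX/XO.. | (1,2)=+0→XOOX/XOX.*; (1,3)=+0→XOOX/XO.X
ply 6, O at XOOX/XOX. | (1,3)=+0→XOOX/XOXO*
ply 7: XOOX/XOXO is terminal +0 (X); from ..OX/.... depth 6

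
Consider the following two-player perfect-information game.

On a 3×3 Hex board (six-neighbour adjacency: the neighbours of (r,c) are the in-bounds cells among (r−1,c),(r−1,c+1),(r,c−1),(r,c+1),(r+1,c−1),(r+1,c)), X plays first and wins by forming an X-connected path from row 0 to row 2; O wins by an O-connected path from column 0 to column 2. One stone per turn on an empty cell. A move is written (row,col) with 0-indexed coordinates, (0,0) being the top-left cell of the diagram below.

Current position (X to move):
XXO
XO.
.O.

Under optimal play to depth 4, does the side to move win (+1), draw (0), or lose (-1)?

value(XXO/XO./.O., X) = +1

p1 X@[XXO/XO./.O.]: (1,2)[XXO/XOX/.O.]-1 (2,0)[XXO/XO./XO.]+1* (2,2)[XXO/XO./.OX]-1
p2 O@[XXO/XO./XO.] terminal -1; root [XXO/XO./.O.] d4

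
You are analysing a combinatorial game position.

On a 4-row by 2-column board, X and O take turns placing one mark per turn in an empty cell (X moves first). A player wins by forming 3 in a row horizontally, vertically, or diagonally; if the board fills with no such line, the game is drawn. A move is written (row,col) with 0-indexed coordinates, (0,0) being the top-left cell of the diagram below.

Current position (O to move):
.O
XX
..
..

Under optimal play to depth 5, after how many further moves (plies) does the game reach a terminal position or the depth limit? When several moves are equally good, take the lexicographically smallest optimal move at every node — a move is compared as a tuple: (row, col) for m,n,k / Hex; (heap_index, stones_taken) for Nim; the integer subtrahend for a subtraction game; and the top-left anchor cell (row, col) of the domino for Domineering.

PV length from [.O/XX/../..]: 5 plies

ply 1, O at .O/XX/../.. | (0,0)=+0→OO/XX/../..*; (2,0)=+0→.O/XX/O./..; (2,1)=-1→.O/XX/.O/..; (3,0)=+0→.O/XX/../O.; (3,1)=-1→.O/XX/../.O
ply 2, X at OO/XX/../.. | (2,0)=+0→OO/XX/X./..*; (2,1)=+0→OO/XX/.X/..; (3,0)=+0→OO/XX/../X.; (3,1)=+0→OO/XX/../.X
ply 3, O at OO/XX/X./.. | (2,1)=-1→OO/XX/XO/..; (3,0)=+0→OO/XX/X./O.*; (3,1)=-1→OO/XX/X./.O
ply 4, X at OO/XX/X./O. | (2,1)=+0→OO/XX/XX/O.*; (3,1)=+0→OO/XX/X./OX
ply 5, O at OO/XX/XX/O. | (3,1)=+0→OO/XX/XX/OO*
ply 6: OO/XX/XX/OO is terminal +0 (X); from .O/XX/../.. depth 5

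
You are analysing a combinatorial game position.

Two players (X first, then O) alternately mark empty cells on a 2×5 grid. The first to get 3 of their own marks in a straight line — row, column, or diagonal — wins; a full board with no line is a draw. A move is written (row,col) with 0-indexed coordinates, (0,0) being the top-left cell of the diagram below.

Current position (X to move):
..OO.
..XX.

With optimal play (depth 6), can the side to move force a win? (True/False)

X winning at [..OO./..XX.]: True

ply 1, X at ..OO./..XX. | (0,0)=-1→X.OO./..XX.; (0,1)=-1→.XOO./..XX.; (0,4)=-1→..OOX/..XX.; (1,0)=-1→..OO./X.XX.; (1,1)=+1→..OO./.XXX.*; (1,4)=+1→..OO./..XXX
ply 2: ..OO./.XXX. is terminal -1 (O); from ..OO./..XX. depth 6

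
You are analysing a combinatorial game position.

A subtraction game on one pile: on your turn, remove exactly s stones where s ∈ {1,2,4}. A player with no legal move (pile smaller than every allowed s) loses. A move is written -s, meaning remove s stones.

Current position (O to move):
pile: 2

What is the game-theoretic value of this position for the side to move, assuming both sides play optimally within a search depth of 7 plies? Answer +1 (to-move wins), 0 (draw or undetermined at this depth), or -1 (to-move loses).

value(2, O) = +1

ply 1, O at 2 | -1=-1→1; -2=+1→0*
ply 2: 0 is terminal -1 (X); from 2 depth 7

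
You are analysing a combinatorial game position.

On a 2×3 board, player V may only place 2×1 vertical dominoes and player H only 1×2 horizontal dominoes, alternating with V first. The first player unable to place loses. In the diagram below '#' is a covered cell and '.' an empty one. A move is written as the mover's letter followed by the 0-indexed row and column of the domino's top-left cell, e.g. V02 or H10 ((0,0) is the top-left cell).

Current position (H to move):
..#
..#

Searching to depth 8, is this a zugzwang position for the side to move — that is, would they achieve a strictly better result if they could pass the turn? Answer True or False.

zugzwang(..#/..#, H) = False

p1 H@[..#/..#]: H00[###/..#]+1* H10[..#/###]+1
p2 V@[###/..#] terminal -1; root [..#/..#] d8
pass branch (V moves first from the same position):
  | p1 V@[..#/..#]: V00[#.#/#.#]+1* V01[.##/.##]+1
  | p2 H@[#.#/#.#] terminal -1; root [..#/..#] d8
H moving scores +1; H passing scores -1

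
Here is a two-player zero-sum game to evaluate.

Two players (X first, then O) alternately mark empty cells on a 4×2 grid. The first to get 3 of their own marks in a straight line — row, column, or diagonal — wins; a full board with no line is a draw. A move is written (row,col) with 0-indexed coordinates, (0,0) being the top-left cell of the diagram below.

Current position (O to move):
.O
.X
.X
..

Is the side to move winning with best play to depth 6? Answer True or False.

O winning at [.O/.X/.X/..]: False

p1 O@[.O/.X/.X/..]: (0,0)[OO/.X/.X/..]-1 (1,0)[.O/OX/.X/..]-1 (2,0)[.O/.X/OX/..]-1 (3,0)[.O/.X/.X/O.]-1 (3,1)[.O/.X/.X/.O]+0*
p2 X@[.O/.X/.X/.O]: (0,0)[XO/.X/.X/.O]+0* (1,0)[.O/XX/.X/.O]+0 (2,0)[.O/.X/XX/.O]+0 (3,0)[.O/.X/.X/XO]+0
p3 O@[XO/.X/.X/.O]: (1,0)[XO/OX/.X/.O]+0* (2,0)[XO/.X/OX/.O]+0 (3,0)[XO/.X/.X/OO]+0
p4 X@[XO/OX/.X/.O]: (2,0)[XO/OX/XX/.O]+0* (3,0)[XO/OX/.X/XO]+0
p5 O@[XO/OX/XX/.O]: (3,0)[XO/OX/XX/OO]+0*
p6 X@[XO/OX/XX/OO] terminal +0; root [.O/.X/.X/..] d6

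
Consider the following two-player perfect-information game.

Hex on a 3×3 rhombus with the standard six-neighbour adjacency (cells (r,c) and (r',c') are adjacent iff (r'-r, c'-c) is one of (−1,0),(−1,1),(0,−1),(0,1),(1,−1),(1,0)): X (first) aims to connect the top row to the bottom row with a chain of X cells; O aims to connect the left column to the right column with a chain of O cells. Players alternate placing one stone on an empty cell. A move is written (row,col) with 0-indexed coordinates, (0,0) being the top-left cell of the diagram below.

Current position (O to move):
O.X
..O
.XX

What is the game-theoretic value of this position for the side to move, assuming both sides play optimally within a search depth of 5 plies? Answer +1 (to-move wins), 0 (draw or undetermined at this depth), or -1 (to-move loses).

value(O.X/..O/.XX, O) = +1

ply 1, O at O.X/..O/.XX | (0,1)=-1→OOX/..O/.XX; (1,0)=-1→O.X/O.O/.XX; (1,1)=+1→O.X/.OO/.XX*; (2,0)=-1→O.X/..O/OXX
ply 2, X at O.X/.OO/.XX | (0,1)=-1→OXX/.OO/.XX*; (1,0)=-1→O.X/XOO/.XX; (2,0)=-1→O.X/.OO/XXX
ply 3, O at OXX/.OO/.XX | (1,0)=+1→OXX/OOO/.XX*; (2,0)=+1→OXX/.OO/OXX
ply 4: OXX/OOO/.XX is terminal -1 (X); from O.X/..O/.XX depth 5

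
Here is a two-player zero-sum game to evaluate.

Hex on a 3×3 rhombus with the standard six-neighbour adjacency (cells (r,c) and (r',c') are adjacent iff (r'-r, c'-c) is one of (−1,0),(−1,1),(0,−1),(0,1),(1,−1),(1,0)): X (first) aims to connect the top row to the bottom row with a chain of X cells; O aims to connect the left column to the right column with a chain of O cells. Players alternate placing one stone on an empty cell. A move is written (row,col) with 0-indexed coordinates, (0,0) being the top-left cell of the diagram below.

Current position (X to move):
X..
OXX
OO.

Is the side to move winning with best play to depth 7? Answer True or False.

p1 X@[X../OXX/OO.]: (0,1)[XX./OXX/OO.]-1 (0,2)[X.X/OXX/OO.]-1 (2,2)[X../OXX/OOX]+1*
p2 O@[X../OXX/OOX]: (0,1)[XO./OXX/OOX]-1* (0,2)[X.O/OXX/OOX]-1
p3 X@[XO./OXX/OOX]: (0,2)[XOX/OXX/OOX]+1*
p4 O@[XOX/OXX/OOX] terminal -1; root [X../OXX/OO.] d7

X winning at [X../OXX/OO.]: True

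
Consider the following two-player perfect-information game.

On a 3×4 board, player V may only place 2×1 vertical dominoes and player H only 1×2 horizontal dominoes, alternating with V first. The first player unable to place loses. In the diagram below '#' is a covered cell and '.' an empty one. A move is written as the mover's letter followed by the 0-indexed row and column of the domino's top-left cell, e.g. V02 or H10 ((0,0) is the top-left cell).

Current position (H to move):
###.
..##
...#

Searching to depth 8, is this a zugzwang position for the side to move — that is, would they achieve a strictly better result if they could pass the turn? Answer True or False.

ply 1, H at ###./..##/...# | H10=+1→###./####/...#*; H20=+1→###./..##/##.#; H21=-1→###./..##/.###
ply 2: ###./####/...# is terminal -1 (V); from ###./..##/...# depth 8
if H skipped the turn, V would face:
~ ply 1, V at ###./..##/...# | V10=-1→###./#.##/#..#; V11=+1→###./.###/.#.#*
~ ply 2: ###./.###/.#.# is terminal -1 (H); from ###./..##/...# depth 8
compare (H): move=+1 vs pass=-1

zugzwang(###./..##/...#, H) = False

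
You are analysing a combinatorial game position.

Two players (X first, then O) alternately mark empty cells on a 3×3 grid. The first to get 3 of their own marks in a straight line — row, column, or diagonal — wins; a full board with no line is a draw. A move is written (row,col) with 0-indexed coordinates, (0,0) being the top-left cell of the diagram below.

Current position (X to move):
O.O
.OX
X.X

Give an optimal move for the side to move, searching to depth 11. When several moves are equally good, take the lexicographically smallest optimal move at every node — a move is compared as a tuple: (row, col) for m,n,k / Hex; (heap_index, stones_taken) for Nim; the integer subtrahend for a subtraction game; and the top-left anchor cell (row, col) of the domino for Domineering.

X's best at [O.O/.OX/X.X]: (2,1)

ply 1, X at O.O/.OX/X.X | (0,1)=+0→OXO/.OX/X.X; (1,0)=-1→O.O/XOX/X.X; (2,1)=+1→O.O/.OX/XXX*
ply 2: O.O/.OX/XXX is terminal -1 (O); from O.O/.OX/X.X depth 11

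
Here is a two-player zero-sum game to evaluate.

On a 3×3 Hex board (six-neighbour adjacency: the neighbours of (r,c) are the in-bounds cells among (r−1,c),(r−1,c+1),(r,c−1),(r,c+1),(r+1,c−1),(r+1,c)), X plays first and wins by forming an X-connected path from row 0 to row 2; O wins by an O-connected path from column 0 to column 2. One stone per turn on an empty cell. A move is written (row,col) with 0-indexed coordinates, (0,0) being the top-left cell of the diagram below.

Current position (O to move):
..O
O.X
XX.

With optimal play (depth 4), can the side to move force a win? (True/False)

O winning at [..O/O.X/XX.]: True

p1 O@[..O/O.X/XX.]: (0,0)[O.O/O.X/XX.]+1* (0,1)[.OO/O.X/XX.]+1 (1,1)[..O/OOX/XX.]+1 (2,2)[..O/O.X/XXO]+1
p2 X@[O.O/O.X/XX.]: (0,1)[OXO/O.X/XX.]-1* (1,1)[O.O/OXX/XX.]-1 (2,2)[O.O/O.X/XXX]-1
p3 O@[OXO/O.X/XX.]: (1,1)[OXO/OOX/XX.]+1* (2,2)[OXO/O.X/XXO]-1
p4 X@[OXO/OOX/XX.] terminal -1; root [..O/O.X/XX.] d4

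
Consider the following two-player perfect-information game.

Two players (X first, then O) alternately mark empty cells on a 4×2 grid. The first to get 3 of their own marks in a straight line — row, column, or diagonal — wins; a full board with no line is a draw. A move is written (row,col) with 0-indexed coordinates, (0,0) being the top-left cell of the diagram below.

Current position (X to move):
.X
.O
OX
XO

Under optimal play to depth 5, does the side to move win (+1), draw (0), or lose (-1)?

ply 1, X at .X/.O/OX/XO | (0,0)=+0→XX/.O/OX/XO*; (1,0)=+0→.X/XO/OX/XO
ply 2, O at XX/.O/OX/XO | (1,0)=+0→XX/OO/OX/XO*
ply 3: XX/OO/OX/XO is terminal +0 (X); from .X/.O/OX/XO depth 5

value(.X/.O/OX/XO, X) = 0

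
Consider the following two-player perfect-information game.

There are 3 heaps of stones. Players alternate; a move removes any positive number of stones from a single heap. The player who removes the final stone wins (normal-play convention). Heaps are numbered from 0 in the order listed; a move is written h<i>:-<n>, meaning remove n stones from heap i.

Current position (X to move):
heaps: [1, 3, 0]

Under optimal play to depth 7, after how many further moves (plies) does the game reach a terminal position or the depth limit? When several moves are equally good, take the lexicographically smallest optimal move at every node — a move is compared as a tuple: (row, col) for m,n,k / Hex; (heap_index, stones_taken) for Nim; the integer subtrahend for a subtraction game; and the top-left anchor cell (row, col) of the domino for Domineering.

p1 X@[(1,3,0)]: h0:-1[(0,3,0)]-1 h1:-1[(1,2,0)]-1 h1:-2[(1,1,0)]+1* h1:-3[(1,0,0)]-1
p2 O@[(1,1,0)]: h0:-1[(0,1,0)]-1* h1:-1[(1,0,0)]-1
p3 X@[(0,1,0)]: h1:-1[(0,0,0)]+1*
p4 O@[(0,0,0)] terminal -1; root [(1,3,0)] d7

PV length from [(1,3,0)]: 3 plies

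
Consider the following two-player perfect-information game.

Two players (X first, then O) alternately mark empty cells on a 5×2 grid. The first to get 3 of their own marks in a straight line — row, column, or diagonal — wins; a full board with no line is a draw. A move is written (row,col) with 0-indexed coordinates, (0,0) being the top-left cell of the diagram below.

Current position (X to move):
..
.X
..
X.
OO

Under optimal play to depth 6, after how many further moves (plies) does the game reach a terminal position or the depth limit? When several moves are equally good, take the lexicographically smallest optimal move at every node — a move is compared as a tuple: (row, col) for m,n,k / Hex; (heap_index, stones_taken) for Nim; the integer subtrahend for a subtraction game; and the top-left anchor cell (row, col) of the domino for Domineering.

PV length from [../.X/../X./OO]: 5 plies

p1 X@[../.X/../X./OO]: (0,0)[X./.X/../X./OO]+0 (0,1)[.X/.X/../X./OO]+0 (1,0)[../XX/../X./OO]+1* (2,0)[../.X/X./X./OO]+1 (2,1)[../.X/.X/X./OO]+1 (3,1)[../.X/../XX/OO]+0
p2 O@[../XX/../X./OO]: (0,0)[O./XX/../X./OO]-1* (0,1)[.O/XX/../X./OO]-1 (2,0)[../XX/O./X./OO]-1 (2,1)[../XX/.O/X./OO]-1 (3,1)[../XX/../XO/OO]-1
p3 X@[O./XX/../X./OO]: (0,1)[OX/XX/../X./OO]+1* (2,0)[O./XX/X./X./OO]+1 (2,1)[O./XX/.X/X./OO]+1 (3,1)[O./XX/../XX/OO]+1
p4 O@[OX/XX/../X./OO]: (2,0)[OX/XX/O./X./OO]-1* (2,1)[OX/XX/.O/X./OO]-1 (3,1)[OX/XX/../XO/OO]-1
p5 X@[OX/XX/O./X./OO]: (2,1)[OX/XX/OX/X./OO]+1* (3,1)[OX/XX/O./XX/OO]+0
p6 O@[OX/XX/OX/X./OO] terminal -1; root [../.X/../X./OO] d6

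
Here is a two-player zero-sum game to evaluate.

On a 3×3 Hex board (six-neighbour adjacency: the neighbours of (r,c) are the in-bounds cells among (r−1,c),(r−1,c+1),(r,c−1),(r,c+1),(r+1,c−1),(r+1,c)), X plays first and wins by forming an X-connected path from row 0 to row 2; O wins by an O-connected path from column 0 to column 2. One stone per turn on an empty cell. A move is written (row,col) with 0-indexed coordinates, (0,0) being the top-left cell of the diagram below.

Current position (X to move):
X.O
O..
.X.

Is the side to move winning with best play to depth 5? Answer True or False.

p1 X@[X.O/O../.X.]: (0,1)[XXO/O../.X.]-1* (1,1)[X.O/OX./.X.]-1 (1,2)[X.O/O.X/.X.]-1 (2,0)[X.O/O../XX.]-1 (2,2)[X.O/O../.XX]-1
p2 O@[XXO/O../.X.]: (1,1)[XXO/OO./.X.]+1* (1,2)[XXO/O.O/.X.]-1 (2,0)[XXO/O../OX.]-1 (2,2)[XXO/O../.XO]-1
p3 X@[XXO/OO./.X.] terminal -1; root [X.O/O../.X.] d5

X winning at [X.O/O../.X.]: False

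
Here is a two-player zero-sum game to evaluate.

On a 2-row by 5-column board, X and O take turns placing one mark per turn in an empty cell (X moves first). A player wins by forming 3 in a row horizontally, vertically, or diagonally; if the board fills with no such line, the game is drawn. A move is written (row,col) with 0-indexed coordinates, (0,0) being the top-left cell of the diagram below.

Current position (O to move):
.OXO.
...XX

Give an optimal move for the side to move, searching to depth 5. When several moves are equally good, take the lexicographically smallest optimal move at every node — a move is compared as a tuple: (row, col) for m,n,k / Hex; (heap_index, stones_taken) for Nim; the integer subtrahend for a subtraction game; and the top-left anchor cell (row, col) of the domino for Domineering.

p1 O@[.OXO./...XX]: (0,0)[OOXO./...XX]-1 (0,4)[.OXOO/...XX]-1 (1,0)[.OXO./O..XX]-1 (1,1)[.OXO./.O.XX]-1 (1,2)[.OXO./..OXX]+0*
p2 X@[.OXO./..OXX]: (0,0)[XOXO./..OXX]+0* (0,4)[.OXOX/..OXX]+0 (1,0)[.OXO./X.OXX]+0 (1,1)[.OXO./.XOXX]+0
p3 O@[XOXO./..OXX]: (0,4)[XOXOO/..OXX]+0* (1,0)[XOXO./O.OXX]+0 (1,1)[XOXO./.OOXX]+0
p4 X@[XOXOO/..OXX]: (1,0)[XOXOO/X.OXX]+0* (1,1)[XOXOO/.XOXX]+0
p5 O@[XOXOO/X.OXX]: (1,1)[XOXOO/XOOXX]+0*
p6 X@[XOXOO/XOOXX] terminal +0; root [.OXO./...XX] d5

O's best at [.OXO./...XX]: (1,2)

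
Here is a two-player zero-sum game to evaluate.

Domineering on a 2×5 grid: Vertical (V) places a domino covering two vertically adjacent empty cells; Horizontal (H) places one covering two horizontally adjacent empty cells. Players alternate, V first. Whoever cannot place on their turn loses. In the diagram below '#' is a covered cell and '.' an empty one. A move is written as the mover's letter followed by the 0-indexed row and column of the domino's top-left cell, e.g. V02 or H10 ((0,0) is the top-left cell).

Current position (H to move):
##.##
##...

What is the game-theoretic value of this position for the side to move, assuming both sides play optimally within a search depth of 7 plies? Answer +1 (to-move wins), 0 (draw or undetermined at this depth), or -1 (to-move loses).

[##.##/##...] H move#1: H12:+1/##.##/####.*, H13:-1/##.##/##.##
[##.##/####.] end (terminal -1, V#2); searched ##.##/##... to 7

value(##.##/##..., H) = +1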